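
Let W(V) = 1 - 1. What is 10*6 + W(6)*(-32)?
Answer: 60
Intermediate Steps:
W(V) = 0
10*6 + W(6)*(-32) = 10*6 + 0*(-32) = 60 + 0 = 60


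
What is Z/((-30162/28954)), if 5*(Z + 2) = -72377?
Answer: 349315533/25135 ≈ 13898.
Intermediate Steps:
Z = -72387/5 (Z = -2 + (⅕)*(-72377) = -2 - 72377/5 = -72387/5 ≈ -14477.)
Z/((-30162/28954)) = -72387/(5*((-30162/28954))) = -72387/(5*((-30162*1/28954))) = -72387/(5*(-15081/14477)) = -72387/5*(-14477/15081) = 349315533/25135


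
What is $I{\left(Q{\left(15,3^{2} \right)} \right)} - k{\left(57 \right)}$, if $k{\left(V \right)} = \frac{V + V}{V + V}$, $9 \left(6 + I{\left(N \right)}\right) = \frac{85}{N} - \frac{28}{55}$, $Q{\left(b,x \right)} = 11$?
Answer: $- \frac{3068}{495} \approx -6.198$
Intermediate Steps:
$I{\left(N \right)} = - \frac{2998}{495} + \frac{85}{9 N}$ ($I{\left(N \right)} = -6 + \frac{\frac{85}{N} - \frac{28}{55}}{9} = -6 + \frac{- \frac{28}{55} + \frac{85}{N}}{9} = -6 - \left(\frac{28}{495} - \frac{85}{9 N}\right) = - \frac{2998}{495} + \frac{85}{9 N}$)
$k{\left(V \right)} = 1$ ($k{\left(V \right)} = \frac{2 V}{2 V} = 2 V \frac{1}{2 V} = 1$)
$I{\left(Q{\left(15,3^{2} \right)} \right)} - k{\left(57 \right)} = \frac{4675 - 32978}{495 \cdot 11} - 1 = \frac{1}{495} \cdot \frac{1}{11} \left(4675 - 32978\right) - 1 = \frac{1}{495} \cdot \frac{1}{11} \left(-28303\right) - 1 = - \frac{2573}{495} - 1 = - \frac{3068}{495}$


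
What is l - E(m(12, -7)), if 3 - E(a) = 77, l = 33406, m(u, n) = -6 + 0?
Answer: 33480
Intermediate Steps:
m(u, n) = -6
E(a) = -74 (E(a) = 3 - 1*77 = 3 - 77 = -74)
l - E(m(12, -7)) = 33406 - 1*(-74) = 33406 + 74 = 33480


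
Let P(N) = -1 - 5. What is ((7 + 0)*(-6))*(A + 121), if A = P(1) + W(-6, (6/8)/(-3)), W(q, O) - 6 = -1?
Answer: -5040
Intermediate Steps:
W(q, O) = 5 (W(q, O) = 6 - 1 = 5)
P(N) = -6
A = -1 (A = -6 + 5 = -1)
((7 + 0)*(-6))*(A + 121) = ((7 + 0)*(-6))*(-1 + 121) = (7*(-6))*120 = -42*120 = -5040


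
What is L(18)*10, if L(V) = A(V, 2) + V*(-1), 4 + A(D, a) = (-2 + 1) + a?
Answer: -210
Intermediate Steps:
A(D, a) = -5 + a (A(D, a) = -4 + ((-2 + 1) + a) = -4 + (-1 + a) = -5 + a)
L(V) = -3 - V (L(V) = (-5 + 2) + V*(-1) = -3 - V)
L(18)*10 = (-3 - 1*18)*10 = (-3 - 18)*10 = -21*10 = -210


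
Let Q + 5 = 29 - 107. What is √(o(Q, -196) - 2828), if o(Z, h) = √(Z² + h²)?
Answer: √(-2828 + √45305) ≈ 51.139*I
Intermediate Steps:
Q = -83 (Q = -5 + (29 - 107) = -5 - 78 = -83)
√(o(Q, -196) - 2828) = √(√((-83)² + (-196)²) - 2828) = √(√(6889 + 38416) - 2828) = √(√45305 - 2828) = √(-2828 + √45305)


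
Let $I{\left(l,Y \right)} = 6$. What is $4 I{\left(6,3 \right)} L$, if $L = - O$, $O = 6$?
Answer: $-144$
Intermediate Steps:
$L = -6$ ($L = \left(-1\right) 6 = -6$)
$4 I{\left(6,3 \right)} L = 4 \cdot 6 \left(-6\right) = 24 \left(-6\right) = -144$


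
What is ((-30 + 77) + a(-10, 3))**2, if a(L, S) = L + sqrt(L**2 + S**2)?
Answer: (37 + sqrt(109))**2 ≈ 2250.6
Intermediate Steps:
((-30 + 77) + a(-10, 3))**2 = ((-30 + 77) + (-10 + sqrt((-10)**2 + 3**2)))**2 = (47 + (-10 + sqrt(100 + 9)))**2 = (47 + (-10 + sqrt(109)))**2 = (37 + sqrt(109))**2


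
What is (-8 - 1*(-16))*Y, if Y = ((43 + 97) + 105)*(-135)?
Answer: -264600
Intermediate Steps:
Y = -33075 (Y = (140 + 105)*(-135) = 245*(-135) = -33075)
(-8 - 1*(-16))*Y = (-8 - 1*(-16))*(-33075) = (-8 + 16)*(-33075) = 8*(-33075) = -264600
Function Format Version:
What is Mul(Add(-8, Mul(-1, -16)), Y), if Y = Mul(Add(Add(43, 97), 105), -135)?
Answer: -264600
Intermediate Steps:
Y = -33075 (Y = Mul(Add(140, 105), -135) = Mul(245, -135) = -33075)
Mul(Add(-8, Mul(-1, -16)), Y) = Mul(Add(-8, Mul(-1, -16)), -33075) = Mul(Add(-8, 16), -33075) = Mul(8, -33075) = -264600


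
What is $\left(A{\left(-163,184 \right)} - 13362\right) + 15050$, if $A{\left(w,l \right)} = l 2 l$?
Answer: $69400$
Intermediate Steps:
$A{\left(w,l \right)} = 2 l^{2}$ ($A{\left(w,l \right)} = 2 l l = 2 l^{2}$)
$\left(A{\left(-163,184 \right)} - 13362\right) + 15050 = \left(2 \cdot 184^{2} - 13362\right) + 15050 = \left(2 \cdot 33856 - 13362\right) + 15050 = \left(67712 - 13362\right) + 15050 = 54350 + 15050 = 69400$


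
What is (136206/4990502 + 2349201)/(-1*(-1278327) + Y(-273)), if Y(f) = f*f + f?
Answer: 1953948737518/1125011361111 ≈ 1.7368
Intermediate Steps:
Y(f) = f + f**2 (Y(f) = f**2 + f = f + f**2)
(136206/4990502 + 2349201)/(-1*(-1278327) + Y(-273)) = (136206/4990502 + 2349201)/(-1*(-1278327) - 273*(1 - 273)) = (136206*(1/4990502) + 2349201)/(1278327 - 273*(-272)) = (68103/2495251 + 2349201)/(1278327 + 74256) = (5861846212554/2495251)/1352583 = (5861846212554/2495251)*(1/1352583) = 1953948737518/1125011361111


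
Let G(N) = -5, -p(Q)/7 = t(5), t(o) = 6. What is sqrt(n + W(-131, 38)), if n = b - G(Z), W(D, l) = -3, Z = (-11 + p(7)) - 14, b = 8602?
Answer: 6*sqrt(239) ≈ 92.758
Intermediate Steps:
p(Q) = -42 (p(Q) = -7*6 = -42)
Z = -67 (Z = (-11 - 42) - 14 = -53 - 14 = -67)
n = 8607 (n = 8602 - 1*(-5) = 8602 + 5 = 8607)
sqrt(n + W(-131, 38)) = sqrt(8607 - 3) = sqrt(8604) = 6*sqrt(239)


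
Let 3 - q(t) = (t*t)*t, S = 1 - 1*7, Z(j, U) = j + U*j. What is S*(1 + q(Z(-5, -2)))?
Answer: 726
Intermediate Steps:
S = -6 (S = 1 - 7 = -6)
q(t) = 3 - t³ (q(t) = 3 - t*t*t = 3 - t²*t = 3 - t³)
S*(1 + q(Z(-5, -2))) = -6*(1 + (3 - (-5*(1 - 2))³)) = -6*(1 + (3 - (-5*(-1))³)) = -6*(1 + (3 - 1*5³)) = -6*(1 + (3 - 1*125)) = -6*(1 + (3 - 125)) = -6*(1 - 122) = -6*(-121) = 726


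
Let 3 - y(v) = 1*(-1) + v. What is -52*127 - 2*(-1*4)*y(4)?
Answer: -6604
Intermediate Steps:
y(v) = 4 - v (y(v) = 3 - (1*(-1) + v) = 3 - (-1 + v) = 3 + (1 - v) = 4 - v)
-52*127 - 2*(-1*4)*y(4) = -52*127 - 2*(-1*4)*(4 - 1*4) = -6604 - (-8)*(4 - 4) = -6604 - (-8)*0 = -6604 - 2*0 = -6604 + 0 = -6604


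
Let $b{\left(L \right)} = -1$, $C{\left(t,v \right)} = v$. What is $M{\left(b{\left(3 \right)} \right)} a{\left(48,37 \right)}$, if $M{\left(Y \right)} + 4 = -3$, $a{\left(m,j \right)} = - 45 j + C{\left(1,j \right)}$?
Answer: $11396$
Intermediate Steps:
$a{\left(m,j \right)} = - 44 j$ ($a{\left(m,j \right)} = - 45 j + j = - 44 j$)
$M{\left(Y \right)} = -7$ ($M{\left(Y \right)} = -4 - 3 = -7$)
$M{\left(b{\left(3 \right)} \right)} a{\left(48,37 \right)} = - 7 \left(\left(-44\right) 37\right) = \left(-7\right) \left(-1628\right) = 11396$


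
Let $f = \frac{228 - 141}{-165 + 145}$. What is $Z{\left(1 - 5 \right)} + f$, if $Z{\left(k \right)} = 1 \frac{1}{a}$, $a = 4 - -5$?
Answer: $- \frac{763}{180} \approx -4.2389$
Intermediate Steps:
$a = 9$ ($a = 4 + 5 = 9$)
$f = - \frac{87}{20}$ ($f = \frac{87}{-20} = 87 \left(- \frac{1}{20}\right) = - \frac{87}{20} \approx -4.35$)
$Z{\left(k \right)} = \frac{1}{9}$ ($Z{\left(k \right)} = 1 \cdot \frac{1}{9} = \frac{1}{9}$)
$Z{\left(1 - 5 \right)} + f = \frac{1}{9} - \frac{87}{20} = - \frac{763}{180}$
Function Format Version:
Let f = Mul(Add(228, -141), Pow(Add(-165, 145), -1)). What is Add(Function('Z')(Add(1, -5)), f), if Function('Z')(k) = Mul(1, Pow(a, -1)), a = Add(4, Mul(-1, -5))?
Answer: Rational(-763, 180) ≈ -4.2389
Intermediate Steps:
a = 9 (a = Add(4, 5) = 9)
f = Rational(-87, 20) (f = Mul(87, Pow(-20, -1)) = Mul(87, Rational(-1, 20)) = Rational(-87, 20) ≈ -4.3500)
Function('Z')(k) = Rational(1, 9) (Function('Z')(k) = Mul(1, Pow(9, -1)) = Mul(1, Rational(1, 9)) = Rational(1, 9))
Add(Function('Z')(Add(1, -5)), f) = Add(Rational(1, 9), Rational(-87, 20)) = Rational(-763, 180)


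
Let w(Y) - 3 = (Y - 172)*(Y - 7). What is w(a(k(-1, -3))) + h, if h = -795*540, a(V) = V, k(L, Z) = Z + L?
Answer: -427361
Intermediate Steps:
k(L, Z) = L + Z
w(Y) = 3 + (-172 + Y)*(-7 + Y) (w(Y) = 3 + (Y - 172)*(Y - 7) = 3 + (-172 + Y)*(-7 + Y))
h = -429300
w(a(k(-1, -3))) + h = (1207 + (-1 - 3)² - 179*(-1 - 3)) - 429300 = (1207 + (-4)² - 179*(-4)) - 429300 = (1207 + 16 + 716) - 429300 = 1939 - 429300 = -427361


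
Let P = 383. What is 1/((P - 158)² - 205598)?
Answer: -1/154973 ≈ -6.4527e-6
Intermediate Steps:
1/((P - 158)² - 205598) = 1/((383 - 158)² - 205598) = 1/(225² - 205598) = 1/(50625 - 205598) = 1/(-154973) = -1/154973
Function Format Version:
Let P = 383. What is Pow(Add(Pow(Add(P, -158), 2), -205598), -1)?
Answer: Rational(-1, 154973) ≈ -6.4527e-6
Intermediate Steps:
Pow(Add(Pow(Add(P, -158), 2), -205598), -1) = Pow(Add(Pow(Add(383, -158), 2), -205598), -1) = Pow(Add(Pow(225, 2), -205598), -1) = Pow(Add(50625, -205598), -1) = Pow(-154973, -1) = Rational(-1, 154973)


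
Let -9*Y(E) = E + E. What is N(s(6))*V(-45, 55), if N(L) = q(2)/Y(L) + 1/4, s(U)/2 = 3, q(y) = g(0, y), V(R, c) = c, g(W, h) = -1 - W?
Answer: 55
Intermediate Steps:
q(y) = -1 (q(y) = -1 - 1*0 = -1 + 0 = -1)
Y(E) = -2*E/9 (Y(E) = -(E + E)/9 = -2*E/9)
s(U) = 6 (s(U) = 2*3 = 6)
N(L) = ¼ + 9/(2*L) (N(L) = -1/((-2*L/9)) + 1/4 = -(-9)/(2*L) + 1*(¼) = 9/(2*L) + ¼ = ¼ + 9/(2*L))
N(s(6))*V(-45, 55) = ((¼)*(18 + 6)/6)*55 = ((¼)*(⅙)*24)*55 = 1*55 = 55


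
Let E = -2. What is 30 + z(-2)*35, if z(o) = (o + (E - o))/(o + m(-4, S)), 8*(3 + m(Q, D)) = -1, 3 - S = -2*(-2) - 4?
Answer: 1790/41 ≈ 43.659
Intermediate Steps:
S = 3 (S = 3 - (-2*(-2) - 4) = 3 - (4 - 4) = 3 - 1*0 = 3 + 0 = 3)
m(Q, D) = -25/8 (m(Q, D) = -3 + (⅛)*(-1) = -3 - ⅛ = -25/8)
z(o) = -2/(-25/8 + o) (z(o) = (o + (-2 - o))/(o - 25/8) = -2/(-25/8 + o))
30 + z(-2)*35 = 30 - 16/(-25 + 8*(-2))*35 = 30 - 16/(-25 - 16)*35 = 30 - 16/(-41)*35 = 30 - 16*(-1/41)*35 = 30 + (16/41)*35 = 30 + 560/41 = 1790/41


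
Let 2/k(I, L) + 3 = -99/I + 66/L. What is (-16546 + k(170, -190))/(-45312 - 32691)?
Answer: 210024838/990092079 ≈ 0.21213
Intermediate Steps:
k(I, L) = 2/(-3 - 99/I + 66/L) (k(I, L) = 2/(-3 + (-99/I + 66/L)) = 2/(-3 - 99/I + 66/L))
(-16546 + k(170, -190))/(-45312 - 32691) = (-16546 - 2*170*(-190)/(-66*170 + 99*(-190) + 3*170*(-190)))/(-45312 - 32691) = (-16546 - 2*170*(-190)/(-11220 - 18810 - 96900))/(-78003) = (-16546 - 2*170*(-190)/(-126930))*(-1/78003) = (-16546 - 2*170*(-190)*(-1/126930))*(-1/78003) = (-16546 - 6460/12693)*(-1/78003) = -210024838/12693*(-1/78003) = 210024838/990092079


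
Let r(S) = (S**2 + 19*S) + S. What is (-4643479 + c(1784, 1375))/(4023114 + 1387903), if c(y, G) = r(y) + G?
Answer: -1423768/5411017 ≈ -0.26312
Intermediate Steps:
r(S) = S**2 + 20*S
c(y, G) = G + y*(20 + y) (c(y, G) = y*(20 + y) + G = G + y*(20 + y))
(-4643479 + c(1784, 1375))/(4023114 + 1387903) = (-4643479 + (1375 + 1784*(20 + 1784)))/(4023114 + 1387903) = (-4643479 + (1375 + 1784*1804))/5411017 = (-4643479 + (1375 + 3218336))*(1/5411017) = (-4643479 + 3219711)*(1/5411017) = -1423768*1/5411017 = -1423768/5411017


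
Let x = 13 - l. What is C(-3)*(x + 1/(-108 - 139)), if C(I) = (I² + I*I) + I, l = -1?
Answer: 51855/247 ≈ 209.94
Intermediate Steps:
x = 14 (x = 13 - 1*(-1) = 13 + 1 = 14)
C(I) = I + 2*I² (C(I) = (I² + I²) + I = 2*I² + I = I + 2*I²)
C(-3)*(x + 1/(-108 - 139)) = (-3*(1 + 2*(-3)))*(14 + 1/(-108 - 139)) = (-3*(1 - 6))*(14 + 1/(-247)) = (-3*(-5))*(14 - 1/247) = 15*(3457/247) = 51855/247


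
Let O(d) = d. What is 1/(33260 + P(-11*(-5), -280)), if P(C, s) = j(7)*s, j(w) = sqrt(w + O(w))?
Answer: 1663/55256500 + 7*sqrt(14)/27628250 ≈ 3.1044e-5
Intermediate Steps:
j(w) = sqrt(2)*sqrt(w) (j(w) = sqrt(w + w) = sqrt(2*w) = sqrt(2)*sqrt(w))
P(C, s) = s*sqrt(14) (P(C, s) = (sqrt(2)*sqrt(7))*s = sqrt(14)*s = s*sqrt(14))
1/(33260 + P(-11*(-5), -280)) = 1/(33260 - 280*sqrt(14))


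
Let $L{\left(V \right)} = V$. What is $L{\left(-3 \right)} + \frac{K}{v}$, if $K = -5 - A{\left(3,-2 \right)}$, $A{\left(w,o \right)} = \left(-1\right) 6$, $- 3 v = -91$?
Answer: $- \frac{270}{91} \approx -2.967$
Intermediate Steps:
$v = \frac{91}{3}$ ($v = \left(- \frac{1}{3}\right) \left(-91\right) = \frac{91}{3} \approx 30.333$)
$A{\left(w,o \right)} = -6$
$K = 1$ ($K = -5 - -6 = -5 + 6 = 1$)
$L{\left(-3 \right)} + \frac{K}{v} = -3 + \frac{1}{\frac{91}{3}} \cdot 1 = -3 + \frac{3}{91} \cdot 1 = -3 + \frac{3}{91} = - \frac{270}{91}$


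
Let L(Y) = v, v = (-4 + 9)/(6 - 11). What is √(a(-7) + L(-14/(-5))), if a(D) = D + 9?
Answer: 1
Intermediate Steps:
v = -1 (v = 5/(-5) = 5*(-⅕) = -1)
L(Y) = -1
a(D) = 9 + D
√(a(-7) + L(-14/(-5))) = √((9 - 7) - 1) = √(2 - 1) = √1 = 1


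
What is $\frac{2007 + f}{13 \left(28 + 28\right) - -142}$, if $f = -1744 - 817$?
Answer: $- \frac{277}{435} \approx -0.63678$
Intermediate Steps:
$f = -2561$
$\frac{2007 + f}{13 \left(28 + 28\right) - -142} = \frac{2007 - 2561}{13 \left(28 + 28\right) - -142} = - \frac{554}{13 \cdot 56 + \left(-1301 + 1443\right)} = - \frac{554}{728 + 142} = - \frac{554}{870} = \left(-554\right) \frac{1}{870} = - \frac{277}{435}$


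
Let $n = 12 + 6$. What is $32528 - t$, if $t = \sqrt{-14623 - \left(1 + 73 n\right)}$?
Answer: $32528 - i \sqrt{15938} \approx 32528.0 - 126.25 i$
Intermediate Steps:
$n = 18$
$t = i \sqrt{15938}$ ($t = \sqrt{-14623 - 1315} = \sqrt{-15938} = i \sqrt{15938} \approx 126.25 i$)
$32528 - t = 32528 - i \sqrt{15938}$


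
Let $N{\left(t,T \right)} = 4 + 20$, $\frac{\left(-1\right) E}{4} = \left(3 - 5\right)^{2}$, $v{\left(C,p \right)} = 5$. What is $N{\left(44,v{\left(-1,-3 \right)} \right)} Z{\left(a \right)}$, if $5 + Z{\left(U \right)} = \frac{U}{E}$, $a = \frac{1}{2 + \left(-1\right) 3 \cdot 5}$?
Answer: $- \frac{3117}{26} \approx -119.88$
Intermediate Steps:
$E = -16$ ($E = - 4 \left(3 - 5\right)^{2} = - 4 \left(-2\right)^{2} = \left(-4\right) 4 = -16$)
$a = - \frac{1}{13}$ ($a = \frac{1}{2 - 15} = \frac{1}{-13} = - \frac{1}{13} \approx -0.076923$)
$N{\left(t,T \right)} = 24$
$Z{\left(U \right)} = -5 - \frac{U}{16}$ ($Z{\left(U \right)} = -5 + \frac{U}{-16} = -5 + U \left(- \frac{1}{16}\right) = -5 - \frac{U}{16}$)
$N{\left(44,v{\left(-1,-3 \right)} \right)} Z{\left(a \right)} = 24 \left(-5 - - \frac{1}{208}\right) = 24 \left(-5 + \frac{1}{208}\right) = 24 \left(- \frac{1039}{208}\right) = - \frac{3117}{26}$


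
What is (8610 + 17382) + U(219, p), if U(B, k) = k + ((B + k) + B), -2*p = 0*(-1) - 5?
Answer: 26435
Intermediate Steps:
p = 5/2 (p = -(0*(-1) - 5)/2 = -(0 - 5)/2 = -½*(-5) = 5/2 ≈ 2.5000)
U(B, k) = 2*B + 2*k (U(B, k) = k + (k + 2*B) = 2*B + 2*k)
(8610 + 17382) + U(219, p) = (8610 + 17382) + (2*219 + 2*(5/2)) = 25992 + (438 + 5) = 25992 + 443 = 26435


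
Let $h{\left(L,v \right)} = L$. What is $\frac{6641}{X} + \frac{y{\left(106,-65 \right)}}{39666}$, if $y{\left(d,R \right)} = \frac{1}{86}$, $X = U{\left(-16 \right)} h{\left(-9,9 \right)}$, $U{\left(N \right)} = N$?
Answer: $\frac{1887857005}{40935312} \approx 46.118$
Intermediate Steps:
$X = 144$ ($X = \left(-16\right) \left(-9\right) = 144$)
$y{\left(d,R \right)} = \frac{1}{86}$
$\frac{6641}{X} + \frac{y{\left(106,-65 \right)}}{39666} = \frac{6641}{144} + \frac{1}{86 \cdot 39666} = 6641 \cdot \frac{1}{144} + \frac{1}{86} \cdot \frac{1}{39666} = \frac{6641}{144} + \frac{1}{3411276} = \frac{1887857005}{40935312}$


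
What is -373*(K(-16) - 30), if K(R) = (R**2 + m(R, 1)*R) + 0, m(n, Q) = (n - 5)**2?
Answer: 2547590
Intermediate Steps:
m(n, Q) = (-5 + n)**2
K(R) = R**2 + R*(-5 + R)**2 (K(R) = (R**2 + (-5 + R)**2*R) + 0 = (R**2 + R*(-5 + R)**2) + 0 = R**2 + R*(-5 + R)**2)
-373*(K(-16) - 30) = -373*(-16*(-16 + (-5 - 16)**2) - 30) = -373*(-16*(-16 + (-21)**2) - 30) = -373*(-16*(-16 + 441) - 30) = -373*(-16*425 - 30) = -373*(-6800 - 30) = -373*(-6830) = 2547590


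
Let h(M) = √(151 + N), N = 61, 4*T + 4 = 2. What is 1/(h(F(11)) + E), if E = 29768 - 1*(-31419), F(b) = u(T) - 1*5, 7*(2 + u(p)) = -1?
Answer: 61187/3743848757 - 2*√53/3743848757 ≈ 1.6339e-5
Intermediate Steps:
T = -½ (T = -1 + (¼)*2 = -1 + ½ = -½ ≈ -0.50000)
u(p) = -15/7 (u(p) = -2 + (⅐)*(-1) = -2 - ⅐ = -15/7)
F(b) = -50/7 (F(b) = -15/7 - 1*5 = -15/7 - 5 = -50/7)
h(M) = 2*√53 (h(M) = √(151 + 61) = √212 = 2*√53)
E = 61187 (E = 29768 + 31419 = 61187)
1/(h(F(11)) + E) = 1/(2*√53 + 61187) = 1/(61187 + 2*√53)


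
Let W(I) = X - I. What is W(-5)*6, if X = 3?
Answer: 48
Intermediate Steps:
W(I) = 3 - I
W(-5)*6 = (3 - 1*(-5))*6 = (3 + 5)*6 = 8*6 = 48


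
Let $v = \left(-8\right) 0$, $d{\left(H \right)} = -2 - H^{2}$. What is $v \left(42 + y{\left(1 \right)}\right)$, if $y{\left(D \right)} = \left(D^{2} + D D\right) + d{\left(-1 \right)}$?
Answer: $0$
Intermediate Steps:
$y{\left(D \right)} = -3 + 2 D^{2}$ ($y{\left(D \right)} = \left(D^{2} + D D\right) - 3 = \left(D^{2} + D^{2}\right) - 3 = 2 D^{2} - 3 = -3 + 2 D^{2}$)
$v = 0$
$v \left(42 + y{\left(1 \right)}\right) = 0 \left(42 - \left(3 - 2 \cdot 1^{2}\right)\right) = 0 \left(42 + \left(-3 + 2 \cdot 1\right)\right) = 0 \left(42 + \left(-3 + 2\right)\right) = 0 \left(42 - 1\right) = 0 \cdot 41 = 0$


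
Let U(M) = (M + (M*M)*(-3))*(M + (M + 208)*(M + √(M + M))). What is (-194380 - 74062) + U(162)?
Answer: -5245758782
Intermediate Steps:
U(M) = (M - 3*M²)*(M + (208 + M)*(M + √2*√M)) (U(M) = (M + M²*(-3))*(M + (208 + M)*(M + √(2*M))) = (M - 3*M²)*(M + (208 + M)*(M + √2*√M)))
(-194380 - 74062) + U(162) = (-194380 - 74062) + (-626*162³ - 3*162⁴ + 209*162² - 623*√2*162^(5/2) - 3*√2*162^(7/2) + 208*√2*162^(3/2)) = -268442 + (-626*4251528 - 3*688747536 + 209*26244 - 623*√2*236196*√2 - 3*√2*38263752*√2 + 208*√2*(1458*√2)) = -268442 + (-2661456528 - 2066242608 + 5484996 - 294300216 - 229582512 + 606528) = -268442 - 5245490340 = -5245758782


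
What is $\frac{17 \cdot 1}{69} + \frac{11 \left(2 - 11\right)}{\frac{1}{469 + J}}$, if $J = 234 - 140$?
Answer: $- \frac{3845836}{69} \approx -55737.0$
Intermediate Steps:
$J = 94$ ($J = 234 - 140 = 94$)
$\frac{17 \cdot 1}{69} + \frac{11 \left(2 - 11\right)}{\frac{1}{469 + J}} = \frac{17 \cdot 1}{69} + \frac{11 \left(2 - 11\right)}{\frac{1}{469 + 94}} = 17 \cdot \frac{1}{69} + \frac{11 \left(-9\right)}{\frac{1}{563}} = \frac{17}{69} - 99 \frac{1}{\frac{1}{563}} = \frac{17}{69} - 55737 = - \frac{3845836}{69}$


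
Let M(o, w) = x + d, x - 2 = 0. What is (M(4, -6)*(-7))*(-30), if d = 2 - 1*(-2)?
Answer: 1260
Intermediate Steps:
d = 4 (d = 2 + 2 = 4)
x = 2 (x = 2 + 0 = 2)
M(o, w) = 6 (M(o, w) = 2 + 4 = 6)
(M(4, -6)*(-7))*(-30) = (6*(-7))*(-30) = -42*(-30) = 1260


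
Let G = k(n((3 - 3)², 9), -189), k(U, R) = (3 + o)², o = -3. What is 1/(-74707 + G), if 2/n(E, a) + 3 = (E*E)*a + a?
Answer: -1/74707 ≈ -1.3386e-5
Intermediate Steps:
n(E, a) = 2/(-3 + a + a*E²) (n(E, a) = 2/(-3 + ((E*E)*a + a)) = 2/(-3 + (E²*a + a)) = 2/(-3 + (a*E² + a)) = 2/(-3 + (a + a*E²)) = 2/(-3 + a + a*E²))
k(U, R) = 0 (k(U, R) = (3 - 3)² = 0² = 0)
G = 0
1/(-74707 + G) = 1/(-74707 + 0) = 1/(-74707) = -1/74707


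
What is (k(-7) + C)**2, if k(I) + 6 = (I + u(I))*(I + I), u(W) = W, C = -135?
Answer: 3025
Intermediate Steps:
k(I) = -6 + 4*I**2 (k(I) = -6 + (I + I)*(I + I) = -6 + (2*I)*(2*I) = -6 + 4*I**2)
(k(-7) + C)**2 = ((-6 + 4*(-7)**2) - 135)**2 = ((-6 + 4*49) - 135)**2 = ((-6 + 196) - 135)**2 = (190 - 135)**2 = 55**2 = 3025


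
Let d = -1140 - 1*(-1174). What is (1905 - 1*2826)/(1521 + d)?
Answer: -921/1555 ≈ -0.59228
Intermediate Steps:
d = 34 (d = -1140 + 1174 = 34)
(1905 - 1*2826)/(1521 + d) = (1905 - 1*2826)/(1521 + 34) = (1905 - 2826)/1555 = -921*1/1555 = -921/1555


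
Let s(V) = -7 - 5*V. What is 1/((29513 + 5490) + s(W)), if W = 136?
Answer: 1/34316 ≈ 2.9141e-5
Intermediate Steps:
1/((29513 + 5490) + s(W)) = 1/((29513 + 5490) + (-7 - 5*136)) = 1/(35003 + (-7 - 680)) = 1/(35003 - 687) = 1/34316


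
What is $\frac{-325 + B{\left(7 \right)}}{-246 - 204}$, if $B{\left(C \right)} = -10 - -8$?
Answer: $\frac{109}{150} \approx 0.72667$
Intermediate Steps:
$B{\left(C \right)} = -2$ ($B{\left(C \right)} = -10 + 8 = -2$)
$\frac{-325 + B{\left(7 \right)}}{-246 - 204} = \frac{-325 - 2}{-246 - 204} = - \frac{327}{-450} = \left(-327\right) \left(- \frac{1}{450}\right) = \frac{109}{150}$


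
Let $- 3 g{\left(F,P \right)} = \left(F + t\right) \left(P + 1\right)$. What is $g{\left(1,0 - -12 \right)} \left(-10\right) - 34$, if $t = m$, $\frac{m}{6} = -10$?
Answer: $- \frac{7772}{3} \approx -2590.7$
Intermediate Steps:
$m = -60$ ($m = 6 \left(-10\right) = -60$)
$t = -60$
$g{\left(F,P \right)} = - \frac{\left(1 + P\right) \left(-60 + F\right)}{3}$ ($g{\left(F,P \right)} = - \frac{\left(F - 60\right) \left(P + 1\right)}{3} = - \frac{\left(-60 + F\right) \left(1 + P\right)}{3} = - \frac{\left(1 + P\right) \left(-60 + F\right)}{3}$)
$g{\left(1,0 - -12 \right)} \left(-10\right) - 34 = \left(20 + 20 \left(0 - -12\right) - \frac{1}{3} - \frac{0 - -12}{3}\right) \left(-10\right) - 34 = \left(20 + 20 \left(0 + 12\right) - \frac{1}{3} - \frac{0 + 12}{3}\right) \left(-10\right) - 34 = \left(20 + 20 \cdot 12 - \frac{1}{3} - \frac{1}{3} \cdot 12\right) \left(-10\right) - 34 = \left(20 + 240 - \frac{1}{3} - 4\right) \left(-10\right) - 34 = \frac{767}{3} \left(-10\right) - 34 = - \frac{7670}{3} - 34 = - \frac{7772}{3}$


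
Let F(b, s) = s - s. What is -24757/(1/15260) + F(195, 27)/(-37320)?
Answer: -377791820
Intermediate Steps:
F(b, s) = 0
-24757/(1/15260) + F(195, 27)/(-37320) = -24757/(1/15260) + 0/(-37320) = -24757/1/15260 + 0*(-1/37320) = -24757*15260 + 0 = -377791820 + 0 = -377791820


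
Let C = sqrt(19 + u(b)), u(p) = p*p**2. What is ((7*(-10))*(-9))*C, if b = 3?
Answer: 630*sqrt(46) ≈ 4272.9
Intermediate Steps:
u(p) = p**3
C = sqrt(46) (C = sqrt(19 + 3**3) = sqrt(19 + 27) = sqrt(46) ≈ 6.7823)
((7*(-10))*(-9))*C = ((7*(-10))*(-9))*sqrt(46) = (-70*(-9))*sqrt(46) = 630*sqrt(46)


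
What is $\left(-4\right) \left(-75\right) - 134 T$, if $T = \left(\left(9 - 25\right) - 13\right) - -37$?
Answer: $-772$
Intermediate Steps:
$T = 8$ ($T = \left(-16 - 13\right) + 37 = -29 + 37 = 8$)
$\left(-4\right) \left(-75\right) - 134 T = \left(-4\right) \left(-75\right) - 1072 = 300 - 1072 = -772$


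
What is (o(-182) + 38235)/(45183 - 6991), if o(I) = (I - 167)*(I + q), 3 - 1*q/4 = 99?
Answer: 235769/38192 ≈ 6.1733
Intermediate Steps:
q = -384 (q = 12 - 4*99 = 12 - 396 = -384)
o(I) = (-384 + I)*(-167 + I) (o(I) = (I - 167)*(I - 384) = (-167 + I)*(-384 + I) = (-384 + I)*(-167 + I))
(o(-182) + 38235)/(45183 - 6991) = ((64128 + (-182)² - 551*(-182)) + 38235)/(45183 - 6991) = ((64128 + 33124 + 100282) + 38235)/38192 = (197534 + 38235)*(1/38192) = 235769*(1/38192) = 235769/38192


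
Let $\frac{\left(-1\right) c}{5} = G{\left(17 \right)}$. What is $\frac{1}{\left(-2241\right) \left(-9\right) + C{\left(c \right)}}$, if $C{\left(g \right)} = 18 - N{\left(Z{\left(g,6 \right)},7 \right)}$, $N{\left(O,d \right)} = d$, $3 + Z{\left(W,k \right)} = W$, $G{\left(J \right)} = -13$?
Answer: $\frac{1}{20180} \approx 4.9554 \cdot 10^{-5}$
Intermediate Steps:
$Z{\left(W,k \right)} = -3 + W$
$c = 65$ ($c = \left(-5\right) \left(-13\right) = 65$)
$C{\left(g \right)} = 11$ ($C{\left(g \right)} = 18 - 7 = 11$)
$\frac{1}{\left(-2241\right) \left(-9\right) + C{\left(c \right)}} = \frac{1}{\left(-2241\right) \left(-9\right) + 11} = \frac{1}{20169 + 11} = \frac{1}{20180}$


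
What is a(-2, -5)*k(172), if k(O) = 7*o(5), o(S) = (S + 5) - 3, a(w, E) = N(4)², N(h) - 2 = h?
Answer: 1764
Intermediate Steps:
N(h) = 2 + h
a(w, E) = 36 (a(w, E) = (2 + 4)² = 6² = 36)
o(S) = 2 + S (o(S) = (5 + S) - 3 = 2 + S)
k(O) = 49 (k(O) = 7*(2 + 5) = 7*7 = 49)
a(-2, -5)*k(172) = 36*49 = 1764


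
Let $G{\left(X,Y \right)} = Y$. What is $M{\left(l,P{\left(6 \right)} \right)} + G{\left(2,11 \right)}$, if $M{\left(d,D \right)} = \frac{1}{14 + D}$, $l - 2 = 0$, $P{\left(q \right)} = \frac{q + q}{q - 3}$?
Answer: $\frac{199}{18} \approx 11.056$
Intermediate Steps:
$P{\left(q \right)} = \frac{2 q}{-3 + q}$
$l = 2$ ($l = 2 + 0 = 2$)
$M{\left(l,P{\left(6 \right)} \right)} + G{\left(2,11 \right)} = \frac{1}{14 + 2 \cdot 6 \frac{1}{-3 + 6}} + 11 = \frac{1}{14 + 2 \cdot 6 \cdot \frac{1}{3}} + 11 = \frac{1}{14 + 4} + 11 = \frac{1}{18} + 11 = \frac{199}{18}$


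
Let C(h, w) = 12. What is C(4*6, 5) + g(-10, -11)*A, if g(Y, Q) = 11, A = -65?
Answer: -703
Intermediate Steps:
C(4*6, 5) + g(-10, -11)*A = 12 + 11*(-65) = 12 - 715 = -703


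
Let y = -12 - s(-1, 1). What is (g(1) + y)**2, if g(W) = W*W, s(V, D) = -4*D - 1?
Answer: 36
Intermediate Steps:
s(V, D) = -1 - 4*D
g(W) = W**2
y = -7 (y = -12 - (-1 - 4*1) = -12 - (-1 - 4) = -12 - 1*(-5) = -12 + 5 = -7)
(g(1) + y)**2 = (1**2 - 7)**2 = (1 - 7)**2 = (-6)**2 = 36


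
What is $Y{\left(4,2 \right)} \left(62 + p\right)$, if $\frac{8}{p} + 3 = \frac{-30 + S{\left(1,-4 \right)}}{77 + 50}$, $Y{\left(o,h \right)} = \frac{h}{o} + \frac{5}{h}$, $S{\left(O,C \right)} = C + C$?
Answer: $\frac{74886}{419} \approx 178.73$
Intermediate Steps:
$S{\left(O,C \right)} = 2 C$
$Y{\left(o,h \right)} = \frac{5}{h} + \frac{h}{o}$
$p = - \frac{1016}{419}$ ($p = \frac{8}{-3 + \frac{-30 + 2 \left(-4\right)}{77 + 50}} = \frac{8}{-3 + \frac{-30 - 8}{127}} = \frac{8}{-3 - \frac{38}{127}} = \frac{8}{- \frac{419}{127}} = 8 \left(- \frac{127}{419}\right) = - \frac{1016}{419} \approx -2.4248$)
$Y{\left(4,2 \right)} \left(62 + p\right) = \left(\frac{5}{2} + \frac{2}{4}\right) \left(62 - \frac{1016}{419}\right) = \left(5 \cdot \frac{1}{2} + 2 \cdot \frac{1}{4}\right) \frac{24962}{419} = \left(\frac{5}{2} + \frac{1}{2}\right) \frac{24962}{419} = 3 \cdot \frac{24962}{419} = \frac{74886}{419}$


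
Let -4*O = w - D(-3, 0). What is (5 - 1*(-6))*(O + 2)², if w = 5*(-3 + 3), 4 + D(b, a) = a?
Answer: 11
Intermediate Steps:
D(b, a) = -4 + a
w = 0 (w = 5*0 = 0)
O = -1 (O = -(0 - (-4 + 0))/4 = -(0 - 1*(-4))/4 = -(0 + 4)/4 = -¼*4 = -1)
(5 - 1*(-6))*(O + 2)² = (5 - 1*(-6))*(-1 + 2)² = (5 + 6)*1² = 11*1 = 11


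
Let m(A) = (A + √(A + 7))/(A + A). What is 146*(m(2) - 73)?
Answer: -20951/2 ≈ -10476.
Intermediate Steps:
m(A) = (A + √(7 + A))/(2*A) (m(A) = (A + √(7 + A))/((2*A)) = (A + √(7 + A))*(1/(2*A)) = (A + √(7 + A))/(2*A))
146*(m(2) - 73) = 146*((½)*(2 + √(7 + 2))/2 - 73) = 146*((½)*(½)*(2 + √9) - 73) = 146*((½)*(½)*(2 + 3) - 73) = 146*((½)*(½)*5 - 73) = 146*(5/4 - 73) = 146*(-287/4) = -20951/2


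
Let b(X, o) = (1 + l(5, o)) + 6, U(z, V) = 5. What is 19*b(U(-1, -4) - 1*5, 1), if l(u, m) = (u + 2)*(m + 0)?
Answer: 266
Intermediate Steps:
l(u, m) = m*(2 + u) (l(u, m) = (2 + u)*m = m*(2 + u))
b(X, o) = 7 + 7*o (b(X, o) = (1 + o*(2 + 5)) + 6 = (1 + o*7) + 6 = (1 + 7*o) + 6 = 7 + 7*o)
19*b(U(-1, -4) - 1*5, 1) = 19*(7 + 7*1) = 19*(7 + 7) = 19*14 = 266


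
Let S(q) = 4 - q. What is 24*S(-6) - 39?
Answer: 201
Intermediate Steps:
24*S(-6) - 39 = 24*(4 - 1*(-6)) - 39 = 24*(4 + 6) - 39 = 24*10 - 39 = 240 - 39 = 201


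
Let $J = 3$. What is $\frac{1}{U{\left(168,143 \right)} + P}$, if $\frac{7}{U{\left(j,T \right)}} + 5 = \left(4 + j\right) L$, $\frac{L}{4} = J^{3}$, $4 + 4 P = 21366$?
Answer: $\frac{5306}{28336695} \approx 0.00018725$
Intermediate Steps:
$P = \frac{10681}{2}$ ($P = -1 + \frac{1}{4} \cdot 21366 = -1 + \frac{10683}{2} = \frac{10681}{2} \approx 5340.5$)
$L = 108$ ($L = 4 \cdot 3^{3} = 4 \cdot 27 = 108$)
$U{\left(j,T \right)} = \frac{7}{427 + 108 j}$ ($U{\left(j,T \right)} = \frac{7}{-5 + \left(4 + j\right) 108} = \frac{7}{-5 + \left(432 + 108 j\right)} = \frac{7}{427 + 108 j}$)
$\frac{1}{U{\left(168,143 \right)} + P} = \frac{1}{\frac{7}{427 + 108 \cdot 168} + \frac{10681}{2}} = \frac{1}{\frac{7}{427 + 18144} + \frac{10681}{2}} = \frac{1}{\frac{7}{18571} + \frac{10681}{2}} = \frac{1}{7 \cdot \frac{1}{18571} + \frac{10681}{2}} = \frac{1}{\frac{1}{2653} + \frac{10681}{2}} = \frac{1}{\frac{28336695}{5306}} = \frac{5306}{28336695}$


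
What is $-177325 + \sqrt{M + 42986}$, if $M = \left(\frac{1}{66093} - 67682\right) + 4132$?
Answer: $-177325 + \frac{i \sqrt{89829405455943}}{66093} \approx -1.7733 \cdot 10^{5} + 143.4 i$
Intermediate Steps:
$M = - \frac{4200210149}{66093}$ ($M = \left(\frac{1}{66093} - 67682\right) + 4132 = - \frac{4473306425}{66093} + 4132 = - \frac{4200210149}{66093} \approx -63550.0$)
$-177325 + \sqrt{M + 42986} = -177325 + \sqrt{- \frac{4200210149}{66093} + 42986} = -177325 + \sqrt{- \frac{1359136451}{66093}} = -177325 + \frac{i \sqrt{89829405455943}}{66093}$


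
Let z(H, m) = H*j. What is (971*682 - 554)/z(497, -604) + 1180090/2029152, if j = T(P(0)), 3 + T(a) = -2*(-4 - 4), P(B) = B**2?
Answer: 96446393359/936453648 ≈ 102.99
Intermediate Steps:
T(a) = 13 (T(a) = -3 - 2*(-4 - 4) = -3 - 2*(-8) = -3 + 16 = 13)
j = 13
z(H, m) = 13*H (z(H, m) = H*13 = 13*H)
(971*682 - 554)/z(497, -604) + 1180090/2029152 = (971*682 - 554)/((13*497)) + 1180090/2029152 = (662222 - 554)/6461 + 1180090*(1/2029152) = 661668*(1/6461) + 590045/1014576 = 94524/923 + 590045/1014576 = 96446393359/936453648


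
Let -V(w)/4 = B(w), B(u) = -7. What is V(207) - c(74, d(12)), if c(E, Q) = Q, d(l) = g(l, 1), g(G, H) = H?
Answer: 27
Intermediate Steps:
d(l) = 1
V(w) = 28 (V(w) = -4*(-7) = 28)
V(207) - c(74, d(12)) = 28 - 1*1 = 28 - 1 = 27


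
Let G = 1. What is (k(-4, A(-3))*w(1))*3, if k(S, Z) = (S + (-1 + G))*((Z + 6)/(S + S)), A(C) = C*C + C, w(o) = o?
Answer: 18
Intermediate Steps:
A(C) = C + C² (A(C) = C² + C = C + C²)
k(S, Z) = 3 + Z/2 (k(S, Z) = (S + (-1 + 1))*((Z + 6)/(S + S)) = (S + 0)*((6 + Z)/((2*S))) = S*((6 + Z)*(1/(2*S))) = S*((6 + Z)/(2*S)) = 3 + Z/2)
(k(-4, A(-3))*w(1))*3 = ((3 + (-3*(1 - 3))/2)*1)*3 = ((3 + (-3*(-2))/2)*1)*3 = ((3 + (½)*6)*1)*3 = ((3 + 3)*1)*3 = (6*1)*3 = 6*3 = 18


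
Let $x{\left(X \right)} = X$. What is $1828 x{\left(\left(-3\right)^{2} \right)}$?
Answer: $16452$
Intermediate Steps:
$1828 x{\left(\left(-3\right)^{2} \right)} = 1828 \left(-3\right)^{2} = 1828 \cdot 9 = 16452$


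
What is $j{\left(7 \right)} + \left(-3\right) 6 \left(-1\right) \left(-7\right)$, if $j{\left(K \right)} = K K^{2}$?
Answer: $217$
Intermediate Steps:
$j{\left(K \right)} = K^{3}$
$j{\left(7 \right)} + \left(-3\right) 6 \left(-1\right) \left(-7\right) = 7^{3} + \left(-3\right) 6 \left(-1\right) \left(-7\right) = 343 + \left(-18\right) \left(-1\right) \left(-7\right) = 343 + 18 \left(-7\right) = 343 - 126 = 217$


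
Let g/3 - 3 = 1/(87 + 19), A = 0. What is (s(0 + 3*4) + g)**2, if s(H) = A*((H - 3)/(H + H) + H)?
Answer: 915849/11236 ≈ 81.510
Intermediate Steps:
g = 957/106 (g = 9 + 3/(87 + 19) = 9 + 3/106 = 957/106 ≈ 9.0283)
s(H) = 0 (s(H) = 0*((H - 3)/(H + H) + H) = 0*((-3 + H)/((2*H)) + H) = 0*((-3 + H)*(1/(2*H)) + H) = 0*((-3 + H)/(2*H) + H) = 0*(H + (-3 + H)/(2*H)) = 0)
(s(0 + 3*4) + g)**2 = (0 + 957/106)**2 = (957/106)**2 = 915849/11236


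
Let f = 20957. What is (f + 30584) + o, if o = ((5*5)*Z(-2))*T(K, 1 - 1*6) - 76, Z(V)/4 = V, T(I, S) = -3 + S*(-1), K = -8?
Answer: 51065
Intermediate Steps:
T(I, S) = -3 - S
Z(V) = 4*V
o = -476 (o = ((5*5)*(4*(-2)))*(-3 - (1 - 1*6)) - 76 = (25*(-8))*(-3 - (1 - 6)) - 76 = -200*(-3 - 1*(-5)) - 76 = -200*(-3 + 5) - 76 = -200*2 - 76 = -400 - 76 = -476)
(f + 30584) + o = (20957 + 30584) - 476 = 51541 - 476 = 51065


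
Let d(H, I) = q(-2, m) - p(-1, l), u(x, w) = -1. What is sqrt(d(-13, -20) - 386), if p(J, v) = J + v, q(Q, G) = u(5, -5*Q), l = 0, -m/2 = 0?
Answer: I*sqrt(386) ≈ 19.647*I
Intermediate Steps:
m = 0 (m = -2*0 = 0)
q(Q, G) = -1
d(H, I) = 0 (d(H, I) = -1 - (-1 + 0) = -1 - 1*(-1) = -1 + 1 = 0)
sqrt(d(-13, -20) - 386) = sqrt(0 - 386) = sqrt(-386) = I*sqrt(386)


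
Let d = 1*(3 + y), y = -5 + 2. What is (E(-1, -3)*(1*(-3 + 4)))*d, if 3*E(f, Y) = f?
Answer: 0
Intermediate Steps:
E(f, Y) = f/3
y = -3
d = 0 (d = 1*(3 - 3) = 1*0 = 0)
(E(-1, -3)*(1*(-3 + 4)))*d = (((1/3)*(-1))*(1*(-3 + 4)))*0 = -1/3*0 = 0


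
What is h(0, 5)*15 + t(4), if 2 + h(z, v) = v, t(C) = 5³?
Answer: 170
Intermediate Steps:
t(C) = 125
h(z, v) = -2 + v
h(0, 5)*15 + t(4) = (-2 + 5)*15 + 125 = 3*15 + 125 = 45 + 125 = 170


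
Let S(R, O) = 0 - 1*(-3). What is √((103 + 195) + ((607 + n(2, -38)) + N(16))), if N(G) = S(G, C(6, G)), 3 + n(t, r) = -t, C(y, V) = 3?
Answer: √903 ≈ 30.050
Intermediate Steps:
S(R, O) = 3 (S(R, O) = 0 + 3 = 3)
n(t, r) = -3 - t
N(G) = 3
√((103 + 195) + ((607 + n(2, -38)) + N(16))) = √((103 + 195) + ((607 + (-3 - 1*2)) + 3)) = √(298 + ((607 + (-3 - 2)) + 3)) = √(298 + ((607 - 5) + 3)) = √(298 + (602 + 3)) = √(298 + 605) = √903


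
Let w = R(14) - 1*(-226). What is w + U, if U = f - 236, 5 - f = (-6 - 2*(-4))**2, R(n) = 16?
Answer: 7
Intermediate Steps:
f = 1 (f = 5 - (-6 - 2*(-4))**2 = 5 - (-6 + 8)**2 = 5 - 1*2**2 = 5 - 1*4 = 5 - 4 = 1)
U = -235 (U = 1 - 236 = -235)
w = 242 (w = 16 - 1*(-226) = 16 + 226 = 242)
w + U = 242 - 235 = 7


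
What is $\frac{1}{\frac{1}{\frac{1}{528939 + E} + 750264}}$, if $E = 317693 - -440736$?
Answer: $\frac{965865865153}{1287368} \approx 7.5026 \cdot 10^{5}$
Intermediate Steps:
$E = 758429$ ($E = 317693 + 440736 = 758429$)
$\frac{1}{\frac{1}{\frac{1}{528939 + E} + 750264}} = \frac{1}{\frac{1}{\frac{1}{528939 + 758429} + 750264}} = \frac{1}{\frac{1}{\frac{1}{1287368} + 750264}} = \frac{1}{\frac{1}{\frac{965865865153}{1287368}}} = \frac{1}{\frac{1287368}{965865865153}} = \frac{965865865153}{1287368}$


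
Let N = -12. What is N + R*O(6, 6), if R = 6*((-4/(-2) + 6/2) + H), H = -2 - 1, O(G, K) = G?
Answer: 60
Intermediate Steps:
H = -3
R = 12 (R = 6*((-4/(-2) + 6/2) - 3) = 6*((-4*(-½) + 6*(½)) - 3) = 6*((2 + 3) - 3) = 6*(5 - 3) = 6*2 = 12)
N + R*O(6, 6) = -12 + 12*6 = -12 + 72 = 60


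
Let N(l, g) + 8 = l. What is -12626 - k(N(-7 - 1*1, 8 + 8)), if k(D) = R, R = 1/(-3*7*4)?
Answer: -1060583/84 ≈ -12626.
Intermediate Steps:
N(l, g) = -8 + l
R = -1/84 (R = 1/(-21*4) = 1/(-84) = -1/84 ≈ -0.011905)
k(D) = -1/84
-12626 - k(N(-7 - 1*1, 8 + 8)) = -12626 - 1*(-1/84) = -12626 + 1/84 = -1060583/84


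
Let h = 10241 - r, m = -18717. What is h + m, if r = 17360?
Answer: -25836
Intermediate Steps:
h = -7119 (h = 10241 - 1*17360 = 10241 - 17360 = -7119)
h + m = -7119 - 18717 = -25836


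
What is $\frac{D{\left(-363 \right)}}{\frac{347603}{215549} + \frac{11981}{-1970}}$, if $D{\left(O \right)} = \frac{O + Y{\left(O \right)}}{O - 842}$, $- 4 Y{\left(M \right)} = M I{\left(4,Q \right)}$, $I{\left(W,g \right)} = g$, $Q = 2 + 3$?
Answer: $\frac{5138041513}{304899488546} \approx 0.016852$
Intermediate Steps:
$Q = 5$
$Y{\left(M \right)} = - \frac{5 M}{4}$ ($Y{\left(M \right)} = - \frac{M 5}{4} = - \frac{5 M}{4}$)
$D{\left(O \right)} = - \frac{O}{4 \left(-842 + O\right)}$ ($D{\left(O \right)} = \frac{O - \frac{5 O}{4}}{O - 842} = \frac{\left(- \frac{1}{4}\right) O}{-842 + O} = - \frac{O}{4 \left(-842 + O\right)}$)
$\frac{D{\left(-363 \right)}}{\frac{347603}{215549} + \frac{11981}{-1970}} = \frac{\left(-1\right) \left(-363\right) \frac{1}{-3368 + 4 \left(-363\right)}}{\frac{347603}{215549} + \frac{11981}{-1970}} = \frac{\left(-1\right) \left(-363\right) \frac{1}{-3368 - 1452}}{347603 \cdot \frac{1}{215549} + 11981 \left(- \frac{1}{1970}\right)} = \frac{\left(-1\right) \left(-363\right) \frac{1}{-4820}}{\frac{347603}{215549} - \frac{11981}{1970}} = \frac{\left(-1\right) \left(-363\right) \left(- \frac{1}{4820}\right)}{- \frac{1897714659}{424631530}} = \left(- \frac{363}{4820}\right) \left(- \frac{424631530}{1897714659}\right) = \frac{5138041513}{304899488546}$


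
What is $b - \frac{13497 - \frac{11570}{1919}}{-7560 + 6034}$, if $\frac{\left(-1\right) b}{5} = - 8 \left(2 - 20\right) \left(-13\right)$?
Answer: $\frac{27435657013}{2928394} \approx 9368.8$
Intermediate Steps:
$b = 9360$ ($b = - 5 - 8 \left(2 - 20\right) \left(-13\right) = - 5 \left(-8\right) \left(-18\right) \left(-13\right) = - 5 \cdot 144 \left(-13\right) = \left(-5\right) \left(-1872\right) = 9360$)
$b - \frac{13497 - \frac{11570}{1919}}{-7560 + 6034} = 9360 - \frac{13497 - \frac{11570}{1919}}{-7560 + 6034} = 9360 - \frac{13497 - \frac{11570}{1919}}{-1526} = 9360 - \left(13497 - \frac{11570}{1919}\right) \left(- \frac{1}{1526}\right) = 9360 - \frac{25889173}{1919} \left(- \frac{1}{1526}\right) = 9360 - - \frac{25889173}{2928394} = 9360 + \frac{25889173}{2928394} = \frac{27435657013}{2928394}$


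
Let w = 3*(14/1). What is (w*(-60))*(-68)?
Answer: 171360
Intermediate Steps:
w = 42 (w = 3*(14*1) = 3*14 = 42)
(w*(-60))*(-68) = (42*(-60))*(-68) = -2520*(-68) = 171360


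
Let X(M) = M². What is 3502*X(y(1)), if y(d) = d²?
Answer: 3502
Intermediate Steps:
3502*X(y(1)) = 3502*(1²)² = 3502*1² = 3502*1 = 3502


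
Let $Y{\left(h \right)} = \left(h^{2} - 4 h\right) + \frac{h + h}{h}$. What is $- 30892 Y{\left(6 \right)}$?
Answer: $-432488$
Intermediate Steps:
$Y{\left(h \right)} = 2 + h^{2} - 4 h$ ($Y{\left(h \right)} = \left(h^{2} - 4 h\right) + \frac{2 h}{h} = \left(h^{2} - 4 h\right) + 2 = 2 + h^{2} - 4 h$)
$- 30892 Y{\left(6 \right)} = - 30892 \left(2 + 6^{2} - 24\right) = - 30892 \left(2 + 36 - 24\right) = \left(-30892\right) 14 = -432488$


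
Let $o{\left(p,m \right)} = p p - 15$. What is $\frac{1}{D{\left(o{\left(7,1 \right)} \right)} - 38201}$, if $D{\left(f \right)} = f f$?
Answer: $- \frac{1}{37045} \approx -2.6994 \cdot 10^{-5}$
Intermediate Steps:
$o{\left(p,m \right)} = -15 + p^{2}$ ($o{\left(p,m \right)} = p^{2} - 15 = -15 + p^{2}$)
$D{\left(f \right)} = f^{2}$
$\frac{1}{D{\left(o{\left(7,1 \right)} \right)} - 38201} = \frac{1}{\left(-15 + 7^{2}\right)^{2} - 38201} = \frac{1}{\left(-15 + 49\right)^{2} - 38201} = \frac{1}{34^{2} - 38201} = \frac{1}{1156 - 38201} = \frac{1}{-37045} = - \frac{1}{37045}$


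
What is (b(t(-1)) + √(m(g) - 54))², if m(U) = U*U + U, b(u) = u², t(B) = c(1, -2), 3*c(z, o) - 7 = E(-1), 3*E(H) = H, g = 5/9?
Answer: -188624/6561 + 3200*I*√269/729 ≈ -28.749 + 71.994*I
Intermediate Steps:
g = 5/9 (g = 5*(⅑) = 5/9 ≈ 0.55556)
E(H) = H/3
c(z, o) = 20/9 (c(z, o) = 7/3 + ((⅓)*(-1))/3 = 7/3 + (⅓)*(-⅓) = 7/3 - ⅑ = 20/9)
t(B) = 20/9
m(U) = U + U² (m(U) = U² + U = U + U²)
(b(t(-1)) + √(m(g) - 54))² = ((20/9)² + √(5*(1 + 5/9)/9 - 54))² = (400/81 + √((5/9)*(14/9) - 54))² = (400/81 + √(70/81 - 54))² = (400/81 + √(-4304/81))² = (400/81 + 4*I*√269/9)²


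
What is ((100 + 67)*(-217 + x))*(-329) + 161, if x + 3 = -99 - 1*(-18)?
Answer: 16538004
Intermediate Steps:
x = -84 (x = -3 + (-99 - 1*(-18)) = -3 + (-99 + 18) = -3 - 81 = -84)
((100 + 67)*(-217 + x))*(-329) + 161 = ((100 + 67)*(-217 - 84))*(-329) + 161 = (167*(-301))*(-329) + 161 = -50267*(-329) + 161 = 16537843 + 161 = 16538004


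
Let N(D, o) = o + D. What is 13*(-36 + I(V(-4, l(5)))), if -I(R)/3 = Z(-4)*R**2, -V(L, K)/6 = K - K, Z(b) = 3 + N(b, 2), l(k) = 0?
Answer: -468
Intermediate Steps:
N(D, o) = D + o
Z(b) = 5 + b (Z(b) = 3 + (b + 2) = 3 + (2 + b) = 5 + b)
V(L, K) = 0 (V(L, K) = -6*(K - K) = -6*0 = 0)
I(R) = -3*R**2 (I(R) = -3*(5 - 4)*R**2 = -3*R**2)
13*(-36 + I(V(-4, l(5)))) = 13*(-36 - 3*0**2) = 13*(-36 - 3*0) = 13*(-36 + 0) = 13*(-36) = -468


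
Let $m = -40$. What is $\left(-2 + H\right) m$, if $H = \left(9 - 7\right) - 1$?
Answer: $40$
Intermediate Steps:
$H = 1$ ($H = 2 - 1 = 1$)
$\left(-2 + H\right) m = \left(-2 + 1\right) \left(-40\right) = \left(-1\right) \left(-40\right) = 40$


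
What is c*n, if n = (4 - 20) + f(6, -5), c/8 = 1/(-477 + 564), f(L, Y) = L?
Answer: -80/87 ≈ -0.91954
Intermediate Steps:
c = 8/87 (c = 8/(-477 + 564) = 8/87 ≈ 0.091954)
n = -10 (n = (4 - 20) + 6 = -16 + 6 = -10)
c*n = (8/87)*(-10) = -80/87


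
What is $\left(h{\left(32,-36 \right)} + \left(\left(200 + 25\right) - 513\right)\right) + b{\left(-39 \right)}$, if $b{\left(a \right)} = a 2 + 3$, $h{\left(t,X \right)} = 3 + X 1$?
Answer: $-396$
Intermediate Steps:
$h{\left(t,X \right)} = 3 + X$
$b{\left(a \right)} = 3 + 2 a$ ($b{\left(a \right)} = 2 a + 3 = 3 + 2 a$)
$\left(h{\left(32,-36 \right)} + \left(\left(200 + 25\right) - 513\right)\right) + b{\left(-39 \right)} = \left(\left(3 - 36\right) + \left(\left(200 + 25\right) - 513\right)\right) + \left(3 + 2 \left(-39\right)\right) = \left(-33 + \left(225 - 513\right)\right) + \left(3 - 78\right) = \left(-33 - 288\right) - 75 = -321 - 75 = -396$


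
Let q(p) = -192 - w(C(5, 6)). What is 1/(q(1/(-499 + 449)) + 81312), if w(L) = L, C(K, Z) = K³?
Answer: 1/80995 ≈ 1.2346e-5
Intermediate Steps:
q(p) = -317 (q(p) = -192 - 1*5³ = -192 - 1*125 = -192 - 125 = -317)
1/(q(1/(-499 + 449)) + 81312) = 1/(-317 + 81312) = 1/80995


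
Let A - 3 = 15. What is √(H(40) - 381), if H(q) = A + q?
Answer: I*√323 ≈ 17.972*I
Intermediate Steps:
A = 18 (A = 3 + 15 = 18)
H(q) = 18 + q
√(H(40) - 381) = √((18 + 40) - 381) = √(58 - 381) = √(-323) = I*√323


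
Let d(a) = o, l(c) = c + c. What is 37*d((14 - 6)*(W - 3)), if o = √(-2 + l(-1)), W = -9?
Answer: 74*I ≈ 74.0*I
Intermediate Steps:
l(c) = 2*c
o = 2*I (o = √(-2 + 2*(-1)) = √(-2 - 2) = √(-4) = 2*I ≈ 2.0*I)
d(a) = 2*I
37*d((14 - 6)*(W - 3)) = 37*(2*I) = 74*I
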